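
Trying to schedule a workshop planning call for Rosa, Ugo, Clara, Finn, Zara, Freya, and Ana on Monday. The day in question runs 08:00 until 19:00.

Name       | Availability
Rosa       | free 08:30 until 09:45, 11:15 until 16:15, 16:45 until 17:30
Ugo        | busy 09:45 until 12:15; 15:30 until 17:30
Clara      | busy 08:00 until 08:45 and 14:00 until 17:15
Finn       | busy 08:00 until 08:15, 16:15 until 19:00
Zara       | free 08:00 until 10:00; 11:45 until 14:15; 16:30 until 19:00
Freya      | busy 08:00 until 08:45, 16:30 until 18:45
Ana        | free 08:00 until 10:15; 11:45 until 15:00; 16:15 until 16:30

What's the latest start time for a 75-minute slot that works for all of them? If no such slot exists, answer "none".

Rosa free: 08:30-09:45, 11:15-16:15, 16:45-17:30.
Ugo free: 08:00-09:45, 12:15-15:30, 17:30-19:00 (invert busy blocks within the working day).
Clara free: 08:45-14:00, 17:15-19:00 (invert busy blocks within the working day).
Finn free: 08:15-16:15 (invert busy blocks within the working day).
Zara free: 08:00-10:00, 11:45-14:15, 16:30-19:00.
Freya free: 08:45-16:30, 18:45-19:00 (invert busy blocks within the working day).
Ana free: 08:00-10:15, 11:45-15:00, 16:15-16:30.
Rosa ∩ Ugo: 08:30-09:45, 12:15-15:30.
Rosa ∩ Ugo ∩ Clara: 08:45-09:45, 12:15-14:00.
Rosa ∩ Ugo ∩ Clara ∩ Finn: 08:45-09:45, 12:15-14:00.
Rosa ∩ Ugo ∩ Clara ∩ Finn ∩ Zara: 08:45-09:45, 12:15-14:00.
Rosa ∩ Ugo ∩ Clara ∩ Finn ∩ Zara ∩ Freya: 08:45-09:45, 12:15-14:00.
Rosa ∩ Ugo ∩ Clara ∩ Finn ∩ Zara ∩ Freya ∩ Ana: 08:45-09:45, 12:15-14:00.
The last common window of at least 75 minutes is 12:15-14:00; a 75-minute meeting can start as late as 12:45 and still end by 14:00.

12:45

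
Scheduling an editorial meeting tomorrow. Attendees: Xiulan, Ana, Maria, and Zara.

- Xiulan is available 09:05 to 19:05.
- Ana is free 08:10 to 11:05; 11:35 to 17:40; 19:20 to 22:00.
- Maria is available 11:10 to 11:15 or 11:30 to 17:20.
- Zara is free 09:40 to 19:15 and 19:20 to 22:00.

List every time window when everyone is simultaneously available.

11:35-17:20

Xiulan ∩ Ana: 09:05-11:05, 11:35-17:40.
Xiulan ∩ Ana ∩ Maria: 11:35-17:20.
Xiulan ∩ Ana ∩ Maria ∩ Zara: 11:35-17:20.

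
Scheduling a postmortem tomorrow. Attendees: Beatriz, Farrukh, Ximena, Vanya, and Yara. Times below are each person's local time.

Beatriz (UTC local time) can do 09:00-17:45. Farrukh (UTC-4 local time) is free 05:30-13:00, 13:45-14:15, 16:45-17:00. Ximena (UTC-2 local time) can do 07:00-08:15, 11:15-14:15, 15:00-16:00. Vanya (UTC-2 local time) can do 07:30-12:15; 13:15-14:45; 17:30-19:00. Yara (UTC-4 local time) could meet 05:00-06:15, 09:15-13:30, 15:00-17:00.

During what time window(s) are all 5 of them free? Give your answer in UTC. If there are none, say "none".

09:30-10:15, 13:15-14:15, 15:15-16:15

Beatriz in UTC: 09:00-17:45.
Farrukh in UTC: 09:30-17:00, 17:45-18:15, 20:45-21:00 (add 4h to convert from UTC-4).
Ximena in UTC: 09:00-10:15, 13:15-16:15, 17:00-18:00 (add 2h to convert from UTC-2).
Vanya in UTC: 09:30-14:15, 15:15-16:45, 19:30-21:00 (add 2h to convert from UTC-2).
Yara in UTC: 09:00-10:15, 13:15-17:30, 19:00-21:00 (add 4h to convert from UTC-4).
Beatriz ∩ Farrukh: 09:30-17:00.
Beatriz ∩ Farrukh ∩ Ximena: 09:30-10:15, 13:15-16:15.
Beatriz ∩ Farrukh ∩ Ximena ∩ Vanya: 09:30-10:15, 13:15-14:15, 15:15-16:15.
Beatriz ∩ Farrukh ∩ Ximena ∩ Vanya ∩ Yara: 09:30-10:15, 13:15-14:15, 15:15-16:15.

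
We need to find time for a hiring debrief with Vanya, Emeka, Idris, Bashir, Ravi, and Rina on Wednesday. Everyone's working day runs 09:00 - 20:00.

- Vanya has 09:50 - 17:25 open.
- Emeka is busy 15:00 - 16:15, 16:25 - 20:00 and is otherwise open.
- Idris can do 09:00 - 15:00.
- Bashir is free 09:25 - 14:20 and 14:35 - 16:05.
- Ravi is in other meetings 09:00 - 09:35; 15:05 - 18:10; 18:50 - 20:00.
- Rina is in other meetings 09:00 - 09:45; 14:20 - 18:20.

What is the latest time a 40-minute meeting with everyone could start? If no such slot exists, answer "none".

13:40

Vanya free: 09:50-17:25.
Emeka free: 09:00-15:00, 16:15-16:25 (invert busy blocks within the working day).
Idris free: 09:00-15:00.
Bashir free: 09:25-14:20, 14:35-16:05.
Ravi free: 09:35-15:05, 18:10-18:50 (invert busy blocks within the working day).
Rina free: 09:45-14:20, 18:20-20:00 (invert busy blocks within the working day).
Vanya ∩ Emeka: 09:50-15:00, 16:15-16:25.
Vanya ∩ Emeka ∩ Idris: 09:50-15:00.
Vanya ∩ Emeka ∩ Idris ∩ Bashir: 09:50-14:20, 14:35-15:00.
Vanya ∩ Emeka ∩ Idris ∩ Bashir ∩ Ravi: 09:50-14:20, 14:35-15:00.
Vanya ∩ Emeka ∩ Idris ∩ Bashir ∩ Ravi ∩ Rina: 09:50-14:20.
The last common window of at least 40 minutes is 09:50-14:20; a 40-minute meeting can start as late as 13:40 and still end by 14:20.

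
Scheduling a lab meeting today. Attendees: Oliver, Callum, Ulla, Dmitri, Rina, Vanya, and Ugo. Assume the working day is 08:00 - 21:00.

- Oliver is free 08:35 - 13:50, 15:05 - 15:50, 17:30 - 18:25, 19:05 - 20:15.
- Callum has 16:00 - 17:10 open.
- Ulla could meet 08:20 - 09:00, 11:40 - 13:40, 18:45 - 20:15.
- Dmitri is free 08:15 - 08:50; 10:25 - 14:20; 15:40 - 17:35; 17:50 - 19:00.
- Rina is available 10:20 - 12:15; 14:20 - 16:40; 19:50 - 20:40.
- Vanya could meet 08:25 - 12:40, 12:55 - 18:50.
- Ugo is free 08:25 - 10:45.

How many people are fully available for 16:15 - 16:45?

Callum, Dmitri, and Vanya can make the full 16:15-16:45 slot — that's 3.

3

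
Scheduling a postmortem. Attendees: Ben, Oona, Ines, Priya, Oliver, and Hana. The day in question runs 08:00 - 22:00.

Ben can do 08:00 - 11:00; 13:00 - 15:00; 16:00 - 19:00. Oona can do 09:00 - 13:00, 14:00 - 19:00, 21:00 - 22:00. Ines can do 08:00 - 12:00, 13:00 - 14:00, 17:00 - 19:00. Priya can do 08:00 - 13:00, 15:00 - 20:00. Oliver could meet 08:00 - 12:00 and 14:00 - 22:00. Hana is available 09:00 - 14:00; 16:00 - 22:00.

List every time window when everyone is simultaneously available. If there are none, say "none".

Ben ∩ Oona: 09:00-11:00, 14:00-15:00, 16:00-19:00.
Ben ∩ Oona ∩ Ines: 09:00-11:00, 17:00-19:00.
Ben ∩ Oona ∩ Ines ∩ Priya: 09:00-11:00, 17:00-19:00.
Ben ∩ Oona ∩ Ines ∩ Priya ∩ Oliver: 09:00-11:00, 17:00-19:00.
Ben ∩ Oona ∩ Ines ∩ Priya ∩ Oliver ∩ Hana: 09:00-11:00, 17:00-19:00.

09:00-11:00, 17:00-19:00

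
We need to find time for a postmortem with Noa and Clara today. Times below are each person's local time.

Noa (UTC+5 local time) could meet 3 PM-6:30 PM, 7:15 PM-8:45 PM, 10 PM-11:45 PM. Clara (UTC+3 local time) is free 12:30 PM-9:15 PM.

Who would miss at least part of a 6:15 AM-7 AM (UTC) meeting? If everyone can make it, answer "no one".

Noa in UTC: 10:00-13:30, 14:15-15:45, 17:00-18:45 (subtract 5h to convert from UTC+5).
Clara in UTC: 09:30-18:15 (subtract 3h to convert from UTC+3).
Noa: not fully free for 06:15-07:00. Clara: not fully free for 06:15-07:00.

Clara, Noa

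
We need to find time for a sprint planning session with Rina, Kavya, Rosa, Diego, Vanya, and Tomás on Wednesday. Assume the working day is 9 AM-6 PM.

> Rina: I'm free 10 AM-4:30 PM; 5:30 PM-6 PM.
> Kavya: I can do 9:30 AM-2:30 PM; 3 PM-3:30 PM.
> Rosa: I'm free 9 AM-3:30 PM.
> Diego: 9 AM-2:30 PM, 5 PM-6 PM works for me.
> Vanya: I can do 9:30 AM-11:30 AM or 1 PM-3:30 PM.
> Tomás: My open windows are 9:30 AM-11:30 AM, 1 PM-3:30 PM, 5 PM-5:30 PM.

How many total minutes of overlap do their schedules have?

180

Rina ∩ Kavya: 10:00-14:30, 15:00-15:30.
Rina ∩ Kavya ∩ Rosa: 10:00-14:30, 15:00-15:30.
Rina ∩ Kavya ∩ Rosa ∩ Diego: 10:00-14:30.
Rina ∩ Kavya ∩ Rosa ∩ Diego ∩ Vanya: 10:00-11:30, 13:00-14:30.
Rina ∩ Kavya ∩ Rosa ∩ Diego ∩ Vanya ∩ Tomás: 10:00-11:30, 13:00-14:30.
Summing the common windows: 90 + 90 = 180 minutes.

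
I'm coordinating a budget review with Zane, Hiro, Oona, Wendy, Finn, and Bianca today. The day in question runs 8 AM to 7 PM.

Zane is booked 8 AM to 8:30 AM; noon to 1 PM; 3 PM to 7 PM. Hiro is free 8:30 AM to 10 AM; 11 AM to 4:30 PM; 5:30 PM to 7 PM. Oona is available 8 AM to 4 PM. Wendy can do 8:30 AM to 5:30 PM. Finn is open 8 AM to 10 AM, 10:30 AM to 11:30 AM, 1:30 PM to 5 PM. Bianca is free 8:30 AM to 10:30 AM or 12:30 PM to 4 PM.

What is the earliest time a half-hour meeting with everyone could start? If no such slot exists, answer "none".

Zane free: 08:30-12:00, 13:00-15:00 (invert busy blocks within the working day).
Hiro free: 08:30-10:00, 11:00-16:30, 17:30-19:00.
Oona free: 08:00-16:00.
Wendy free: 08:30-17:30.
Finn free: 08:00-10:00, 10:30-11:30, 13:30-17:00.
Bianca free: 08:30-10:30, 12:30-16:00.
Zane ∩ Hiro: 08:30-10:00, 11:00-12:00, 13:00-15:00.
Zane ∩ Hiro ∩ Oona: 08:30-10:00, 11:00-12:00, 13:00-15:00.
Zane ∩ Hiro ∩ Oona ∩ Wendy: 08:30-10:00, 11:00-12:00, 13:00-15:00.
Zane ∩ Hiro ∩ Oona ∩ Wendy ∩ Finn: 08:30-10:00, 11:00-11:30, 13:30-15:00.
Zane ∩ Hiro ∩ Oona ∩ Wendy ∩ Finn ∩ Bianca: 08:30-10:00, 13:30-15:00.
So the common availability across everyone is 08:30-10:00, 13:30-15:00.
The first common window of at least 30 minutes is 08:30-10:00, so the earliest start is 08:30.

08:30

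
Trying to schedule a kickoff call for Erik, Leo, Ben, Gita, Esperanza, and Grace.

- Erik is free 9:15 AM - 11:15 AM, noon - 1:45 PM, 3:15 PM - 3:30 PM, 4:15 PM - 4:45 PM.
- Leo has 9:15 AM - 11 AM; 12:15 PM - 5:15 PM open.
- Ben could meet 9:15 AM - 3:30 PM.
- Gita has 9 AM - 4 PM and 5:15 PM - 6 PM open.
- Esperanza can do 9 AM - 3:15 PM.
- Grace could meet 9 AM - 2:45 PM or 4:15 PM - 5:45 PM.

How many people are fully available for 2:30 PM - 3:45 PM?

Leo and Gita can make the full 14:30-15:45 slot — that's 2.

2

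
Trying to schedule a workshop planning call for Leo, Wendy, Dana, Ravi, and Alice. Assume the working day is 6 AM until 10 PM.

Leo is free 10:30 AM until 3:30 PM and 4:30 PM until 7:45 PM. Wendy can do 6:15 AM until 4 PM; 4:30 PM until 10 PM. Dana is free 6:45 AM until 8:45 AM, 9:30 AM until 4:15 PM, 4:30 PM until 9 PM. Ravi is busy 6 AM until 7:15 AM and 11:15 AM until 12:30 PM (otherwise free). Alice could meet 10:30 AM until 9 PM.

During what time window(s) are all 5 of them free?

Leo free: 10:30-15:30, 16:30-19:45.
Wendy free: 06:15-16:00, 16:30-22:00.
Dana free: 06:45-08:45, 09:30-16:15, 16:30-21:00.
Ravi free: 07:15-11:15, 12:30-22:00 (invert busy blocks within the working day).
Alice free: 10:30-21:00.
Leo ∩ Wendy: 10:30-15:30, 16:30-19:45.
Leo ∩ Wendy ∩ Dana: 10:30-15:30, 16:30-19:45.
Leo ∩ Wendy ∩ Dana ∩ Ravi: 10:30-11:15, 12:30-15:30, 16:30-19:45.
Leo ∩ Wendy ∩ Dana ∩ Ravi ∩ Alice: 10:30-11:15, 12:30-15:30, 16:30-19:45.
So the common availability across everyone is 10:30-11:15, 12:30-15:30, 16:30-19:45.

10:30-11:15, 12:30-15:30, 16:30-19:45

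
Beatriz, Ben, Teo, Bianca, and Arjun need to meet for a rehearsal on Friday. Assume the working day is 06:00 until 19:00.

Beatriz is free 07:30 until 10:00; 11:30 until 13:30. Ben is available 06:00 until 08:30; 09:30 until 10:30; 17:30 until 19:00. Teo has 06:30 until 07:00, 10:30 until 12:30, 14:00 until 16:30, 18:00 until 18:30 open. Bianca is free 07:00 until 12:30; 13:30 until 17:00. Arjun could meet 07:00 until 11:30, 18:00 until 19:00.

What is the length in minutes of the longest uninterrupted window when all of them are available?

Beatriz ∩ Ben: 07:30-08:30, 09:30-10:00.
Beatriz ∩ Ben ∩ Teo: ∅.
Beatriz ∩ Ben ∩ Teo ∩ Bianca: ∅.
Beatriz ∩ Ben ∩ Teo ∩ Bianca ∩ Arjun: ∅.
There is no time when everyone is free.
No common window exists, so the longest block is 0 minutes.

0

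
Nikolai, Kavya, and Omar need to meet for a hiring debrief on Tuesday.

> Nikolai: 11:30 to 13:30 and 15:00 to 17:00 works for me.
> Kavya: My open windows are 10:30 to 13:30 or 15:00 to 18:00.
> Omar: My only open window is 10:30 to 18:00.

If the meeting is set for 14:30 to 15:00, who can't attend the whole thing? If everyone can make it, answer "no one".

Nikolai: not fully free for 14:30-15:00. Kavya: not fully free for 14:30-15:00. Omar: free for 14:30-15:00.

Kavya, Nikolai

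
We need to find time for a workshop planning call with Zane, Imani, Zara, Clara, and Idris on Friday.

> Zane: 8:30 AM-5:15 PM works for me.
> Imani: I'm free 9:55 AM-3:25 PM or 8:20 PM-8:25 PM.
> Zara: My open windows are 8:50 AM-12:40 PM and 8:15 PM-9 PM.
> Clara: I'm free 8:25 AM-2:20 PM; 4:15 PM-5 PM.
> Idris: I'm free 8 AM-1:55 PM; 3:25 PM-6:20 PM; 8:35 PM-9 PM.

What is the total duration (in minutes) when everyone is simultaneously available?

Zane ∩ Imani: 09:55-15:25.
Zane ∩ Imani ∩ Zara: 09:55-12:40.
Zane ∩ Imani ∩ Zara ∩ Clara: 09:55-12:40.
Zane ∩ Imani ∩ Zara ∩ Clara ∩ Idris: 09:55-12:40.
That's a single block of 165 minutes.

165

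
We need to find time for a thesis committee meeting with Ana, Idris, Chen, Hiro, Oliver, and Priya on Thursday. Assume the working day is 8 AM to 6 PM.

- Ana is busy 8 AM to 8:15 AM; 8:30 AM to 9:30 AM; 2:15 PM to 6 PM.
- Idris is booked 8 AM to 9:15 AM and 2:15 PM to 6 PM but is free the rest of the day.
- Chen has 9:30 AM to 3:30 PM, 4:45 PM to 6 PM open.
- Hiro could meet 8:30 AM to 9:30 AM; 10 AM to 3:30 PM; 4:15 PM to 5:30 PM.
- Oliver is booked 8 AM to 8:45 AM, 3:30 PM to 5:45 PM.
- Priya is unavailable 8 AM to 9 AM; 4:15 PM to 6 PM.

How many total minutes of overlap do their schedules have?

255

Ana free: 08:15-08:30, 09:30-14:15 (invert busy blocks within the working day).
Idris free: 09:15-14:15 (invert busy blocks within the working day).
Chen free: 09:30-15:30, 16:45-18:00.
Hiro free: 08:30-09:30, 10:00-15:30, 16:15-17:30.
Oliver free: 08:45-15:30, 17:45-18:00 (invert busy blocks within the working day).
Priya free: 09:00-16:15 (invert busy blocks within the working day).
Ana ∩ Idris: 09:30-14:15.
Ana ∩ Idris ∩ Chen: 09:30-14:15.
Ana ∩ Idris ∩ Chen ∩ Hiro: 10:00-14:15.
Ana ∩ Idris ∩ Chen ∩ Hiro ∩ Oliver: 10:00-14:15.
Ana ∩ Idris ∩ Chen ∩ Hiro ∩ Oliver ∩ Priya: 10:00-14:15.
So the common availability across everyone is 10:00-14:15.
That's a single block of 255 minutes.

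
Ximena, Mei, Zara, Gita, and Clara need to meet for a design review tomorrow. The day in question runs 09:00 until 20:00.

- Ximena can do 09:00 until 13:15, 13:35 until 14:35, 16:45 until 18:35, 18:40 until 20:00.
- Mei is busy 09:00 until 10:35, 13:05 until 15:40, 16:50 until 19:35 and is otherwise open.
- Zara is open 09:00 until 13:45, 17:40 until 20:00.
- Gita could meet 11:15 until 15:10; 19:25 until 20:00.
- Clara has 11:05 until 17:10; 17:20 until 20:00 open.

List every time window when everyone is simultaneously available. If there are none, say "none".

11:15-13:05, 19:35-20:00

Ximena free: 09:00-13:15, 13:35-14:35, 16:45-18:35, 18:40-20:00.
Mei free: 10:35-13:05, 15:40-16:50, 19:35-20:00 (invert busy blocks within the working day).
Zara free: 09:00-13:45, 17:40-20:00.
Gita free: 11:15-15:10, 19:25-20:00.
Clara free: 11:05-17:10, 17:20-20:00.
Ximena ∩ Mei: 10:35-13:05, 16:45-16:50, 19:35-20:00.
Ximena ∩ Mei ∩ Zara: 10:35-13:05, 19:35-20:00.
Ximena ∩ Mei ∩ Zara ∩ Gita: 11:15-13:05, 19:35-20:00.
Ximena ∩ Mei ∩ Zara ∩ Gita ∩ Clara: 11:15-13:05, 19:35-20:00.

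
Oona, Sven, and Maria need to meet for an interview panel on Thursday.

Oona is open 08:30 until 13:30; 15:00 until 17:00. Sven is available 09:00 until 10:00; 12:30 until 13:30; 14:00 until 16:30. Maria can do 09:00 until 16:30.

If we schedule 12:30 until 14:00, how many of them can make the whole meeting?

Maria can make the full 12:30-14:00 slot — that's 1.

1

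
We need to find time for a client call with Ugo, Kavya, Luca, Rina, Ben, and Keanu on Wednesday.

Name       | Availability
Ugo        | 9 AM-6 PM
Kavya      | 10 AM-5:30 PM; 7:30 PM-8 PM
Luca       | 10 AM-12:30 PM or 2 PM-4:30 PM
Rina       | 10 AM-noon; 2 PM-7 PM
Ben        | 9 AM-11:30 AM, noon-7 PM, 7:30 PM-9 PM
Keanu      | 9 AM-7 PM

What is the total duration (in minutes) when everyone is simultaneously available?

240

Ugo ∩ Kavya: 10:00-17:30.
Ugo ∩ Kavya ∩ Luca: 10:00-12:30, 14:00-16:30.
Ugo ∩ Kavya ∩ Luca ∩ Rina: 10:00-12:00, 14:00-16:30.
Ugo ∩ Kavya ∩ Luca ∩ Rina ∩ Ben: 10:00-11:30, 14:00-16:30.
Ugo ∩ Kavya ∩ Luca ∩ Rina ∩ Ben ∩ Keanu: 10:00-11:30, 14:00-16:30.
So the common availability across everyone is 10:00-11:30, 14:00-16:30.
Summing the common windows: 90 + 150 = 240 minutes.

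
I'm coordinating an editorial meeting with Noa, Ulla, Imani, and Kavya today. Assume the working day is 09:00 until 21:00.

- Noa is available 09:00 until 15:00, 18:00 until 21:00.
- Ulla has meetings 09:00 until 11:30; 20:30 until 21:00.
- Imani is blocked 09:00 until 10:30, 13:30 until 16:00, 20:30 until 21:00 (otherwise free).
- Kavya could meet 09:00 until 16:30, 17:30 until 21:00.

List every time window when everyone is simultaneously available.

Noa free: 09:00-15:00, 18:00-21:00.
Ulla free: 11:30-20:30 (invert busy blocks within the working day).
Imani free: 10:30-13:30, 16:00-20:30 (invert busy blocks within the working day).
Kavya free: 09:00-16:30, 17:30-21:00.
Noa ∩ Ulla: 11:30-15:00, 18:00-20:30.
Noa ∩ Ulla ∩ Imani: 11:30-13:30, 18:00-20:30.
Noa ∩ Ulla ∩ Imani ∩ Kavya: 11:30-13:30, 18:00-20:30.
So the common availability across everyone is 11:30-13:30, 18:00-20:30.

11:30-13:30, 18:00-20:30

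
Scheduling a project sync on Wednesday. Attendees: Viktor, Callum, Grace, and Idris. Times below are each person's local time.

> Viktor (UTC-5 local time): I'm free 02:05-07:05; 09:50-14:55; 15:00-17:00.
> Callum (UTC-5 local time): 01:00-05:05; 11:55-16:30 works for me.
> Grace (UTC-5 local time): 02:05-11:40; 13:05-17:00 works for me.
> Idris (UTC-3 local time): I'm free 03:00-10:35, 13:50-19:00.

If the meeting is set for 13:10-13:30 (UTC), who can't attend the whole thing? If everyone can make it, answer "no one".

Viktor in UTC: 07:05-12:05, 14:50-19:55, 20:00-22:00 (add 5h to convert from UTC-5).
Callum in UTC: 06:00-10:05, 16:55-21:30 (add 5h to convert from UTC-5).
Grace in UTC: 07:05-16:40, 18:05-22:00 (add 5h to convert from UTC-5).
Idris in UTC: 06:00-13:35, 16:50-22:00 (add 3h to convert from UTC-3).
Viktor: not fully free for 13:10-13:30. Callum: not fully free for 13:10-13:30. Grace: free for 13:10-13:30. Idris: free for 13:10-13:30.

Callum, Viktor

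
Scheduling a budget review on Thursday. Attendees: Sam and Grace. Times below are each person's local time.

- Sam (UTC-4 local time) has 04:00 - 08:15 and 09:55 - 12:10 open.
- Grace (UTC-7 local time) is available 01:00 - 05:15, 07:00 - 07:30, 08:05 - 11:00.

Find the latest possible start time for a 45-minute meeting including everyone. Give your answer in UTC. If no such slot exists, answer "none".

Sam in UTC: 08:00-12:15, 13:55-16:10 (add 4h to convert from UTC-4).
Grace in UTC: 08:00-12:15, 14:00-14:30, 15:05-18:00 (add 7h to convert from UTC-7).
Sam ∩ Grace: 08:00-12:15, 14:00-14:30, 15:05-16:10.
The last common window of at least 45 minutes is 15:05-16:10; a 45-minute meeting can start as late as 15:25 and still end by 16:10.

15:25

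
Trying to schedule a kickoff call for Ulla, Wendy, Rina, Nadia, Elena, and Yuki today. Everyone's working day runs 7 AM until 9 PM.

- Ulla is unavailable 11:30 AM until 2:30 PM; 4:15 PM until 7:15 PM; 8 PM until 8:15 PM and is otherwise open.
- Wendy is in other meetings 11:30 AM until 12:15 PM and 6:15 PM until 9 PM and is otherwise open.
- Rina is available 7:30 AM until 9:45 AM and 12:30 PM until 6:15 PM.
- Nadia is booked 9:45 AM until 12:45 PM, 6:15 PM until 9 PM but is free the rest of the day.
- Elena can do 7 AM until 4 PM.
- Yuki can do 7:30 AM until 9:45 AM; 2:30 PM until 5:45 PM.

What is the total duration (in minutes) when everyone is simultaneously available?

Ulla free: 07:00-11:30, 14:30-16:15, 19:15-20:00, 20:15-21:00 (invert busy blocks within the working day).
Wendy free: 07:00-11:30, 12:15-18:15 (invert busy blocks within the working day).
Rina free: 07:30-09:45, 12:30-18:15.
Nadia free: 07:00-09:45, 12:45-18:15 (invert busy blocks within the working day).
Elena free: 07:00-16:00.
Yuki free: 07:30-09:45, 14:30-17:45.
Ulla ∩ Wendy: 07:00-11:30, 14:30-16:15.
Ulla ∩ Wendy ∩ Rina: 07:30-09:45, 14:30-16:15.
Ulla ∩ Wendy ∩ Rina ∩ Nadia: 07:30-09:45, 14:30-16:15.
Ulla ∩ Wendy ∩ Rina ∩ Nadia ∩ Elena: 07:30-09:45, 14:30-16:00.
Ulla ∩ Wendy ∩ Rina ∩ Nadia ∩ Elena ∩ Yuki: 07:30-09:45, 14:30-16:00.
Those are the intersection windows.
Summing the common windows: 135 + 90 = 225 minutes.

225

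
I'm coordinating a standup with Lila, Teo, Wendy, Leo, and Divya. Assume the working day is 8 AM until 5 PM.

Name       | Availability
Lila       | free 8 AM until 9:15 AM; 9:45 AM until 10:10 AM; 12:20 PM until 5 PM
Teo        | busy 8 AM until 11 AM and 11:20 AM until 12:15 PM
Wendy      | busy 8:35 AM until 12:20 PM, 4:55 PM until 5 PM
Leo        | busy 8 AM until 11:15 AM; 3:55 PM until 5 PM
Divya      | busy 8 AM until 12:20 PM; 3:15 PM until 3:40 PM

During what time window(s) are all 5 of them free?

Lila free: 08:00-09:15, 09:45-10:10, 12:20-17:00.
Teo free: 11:00-11:20, 12:15-17:00 (invert busy blocks within the working day).
Wendy free: 08:00-08:35, 12:20-16:55 (invert busy blocks within the working day).
Leo free: 11:15-15:55 (invert busy blocks within the working day).
Divya free: 12:20-15:15, 15:40-17:00 (invert busy blocks within the working day).
Lila ∩ Teo: 12:20-17:00.
Lila ∩ Teo ∩ Wendy: 12:20-16:55.
Lila ∩ Teo ∩ Wendy ∩ Leo: 12:20-15:55.
Lila ∩ Teo ∩ Wendy ∩ Leo ∩ Divya: 12:20-15:15, 15:40-15:55.

12:20-15:15, 15:40-15:55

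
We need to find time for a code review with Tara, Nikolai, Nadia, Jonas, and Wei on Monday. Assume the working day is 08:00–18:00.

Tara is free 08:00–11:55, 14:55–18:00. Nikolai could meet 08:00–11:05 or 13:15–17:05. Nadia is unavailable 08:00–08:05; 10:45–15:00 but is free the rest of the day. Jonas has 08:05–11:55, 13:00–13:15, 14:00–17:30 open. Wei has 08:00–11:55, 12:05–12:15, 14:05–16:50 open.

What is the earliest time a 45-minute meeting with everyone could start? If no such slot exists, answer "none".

Tara free: 08:00-11:55, 14:55-18:00.
Nikolai free: 08:00-11:05, 13:15-17:05.
Nadia free: 08:05-10:45, 15:00-18:00 (invert busy blocks within the working day).
Jonas free: 08:05-11:55, 13:00-13:15, 14:00-17:30.
Wei free: 08:00-11:55, 12:05-12:15, 14:05-16:50.
Tara ∩ Nikolai: 08:00-11:05, 14:55-17:05.
Tara ∩ Nikolai ∩ Nadia: 08:05-10:45, 15:00-17:05.
Tara ∩ Nikolai ∩ Nadia ∩ Jonas: 08:05-10:45, 15:00-17:05.
Tara ∩ Nikolai ∩ Nadia ∩ Jonas ∩ Wei: 08:05-10:45, 15:00-16:50.
The first common window of at least 45 minutes is 08:05-10:45, so the earliest start is 08:05.

08:05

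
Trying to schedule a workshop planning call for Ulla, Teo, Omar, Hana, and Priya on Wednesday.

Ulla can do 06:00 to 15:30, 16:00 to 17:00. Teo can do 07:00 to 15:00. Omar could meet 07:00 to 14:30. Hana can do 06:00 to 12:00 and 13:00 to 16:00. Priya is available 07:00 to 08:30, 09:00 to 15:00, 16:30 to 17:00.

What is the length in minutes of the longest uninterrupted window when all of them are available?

180

Ulla ∩ Teo: 07:00-15:00.
Ulla ∩ Teo ∩ Omar: 07:00-14:30.
Ulla ∩ Teo ∩ Omar ∩ Hana: 07:00-12:00, 13:00-14:30.
Ulla ∩ Teo ∩ Omar ∩ Hana ∩ Priya: 07:00-08:30, 09:00-12:00, 13:00-14:30.
The longest is 09:00-12:00 at 180 minutes.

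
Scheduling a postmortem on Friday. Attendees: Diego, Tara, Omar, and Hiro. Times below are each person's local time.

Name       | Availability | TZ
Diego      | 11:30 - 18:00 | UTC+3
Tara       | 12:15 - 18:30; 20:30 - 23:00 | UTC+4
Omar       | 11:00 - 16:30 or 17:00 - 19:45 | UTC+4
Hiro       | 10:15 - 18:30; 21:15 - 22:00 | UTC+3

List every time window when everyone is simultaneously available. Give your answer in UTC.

08:30-12:30, 13:00-14:30

Diego in UTC: 08:30-15:00 (subtract 3h to convert from UTC+3).
Tara in UTC: 08:15-14:30, 16:30-19:00 (subtract 4h to convert from UTC+4).
Omar in UTC: 07:00-12:30, 13:00-15:45 (subtract 4h to convert from UTC+4).
Hiro in UTC: 07:15-15:30, 18:15-19:00 (subtract 3h to convert from UTC+3).
Diego ∩ Tara: 08:30-14:30.
Diego ∩ Tara ∩ Omar: 08:30-12:30, 13:00-14:30.
Diego ∩ Tara ∩ Omar ∩ Hiro: 08:30-12:30, 13:00-14:30.
Those are the intersection windows.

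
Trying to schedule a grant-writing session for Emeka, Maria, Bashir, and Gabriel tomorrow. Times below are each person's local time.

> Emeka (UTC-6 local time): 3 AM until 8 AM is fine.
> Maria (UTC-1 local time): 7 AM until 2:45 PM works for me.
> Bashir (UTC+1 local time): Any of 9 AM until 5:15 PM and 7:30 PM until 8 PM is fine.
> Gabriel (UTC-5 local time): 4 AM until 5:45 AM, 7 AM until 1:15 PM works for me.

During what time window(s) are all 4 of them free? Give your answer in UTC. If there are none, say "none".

Emeka in UTC: 09:00-14:00 (add 6h to convert from UTC-6).
Maria in UTC: 08:00-15:45 (add 1h to convert from UTC-1).
Bashir in UTC: 08:00-16:15, 18:30-19:00 (subtract 1h to convert from UTC+1).
Gabriel in UTC: 09:00-10:45, 12:00-18:15 (add 5h to convert from UTC-5).
Emeka ∩ Maria: 09:00-14:00.
Emeka ∩ Maria ∩ Bashir: 09:00-14:00.
Emeka ∩ Maria ∩ Bashir ∩ Gabriel: 09:00-10:45, 12:00-14:00.
So the common availability across everyone is 09:00-10:45, 12:00-14:00.

09:00-10:45, 12:00-14:00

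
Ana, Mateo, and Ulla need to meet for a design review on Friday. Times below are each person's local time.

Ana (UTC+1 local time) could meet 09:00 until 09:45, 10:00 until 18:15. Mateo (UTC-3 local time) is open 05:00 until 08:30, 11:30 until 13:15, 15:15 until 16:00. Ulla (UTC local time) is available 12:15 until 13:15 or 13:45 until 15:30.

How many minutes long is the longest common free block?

Ana in UTC: 08:00-08:45, 09:00-17:15 (subtract 1h to convert from UTC+1).
Mateo in UTC: 08:00-11:30, 14:30-16:15, 18:15-19:00 (add 3h to convert from UTC-3).
Ulla in UTC: 12:15-13:15, 13:45-15:30.
Ana ∩ Mateo: 08:00-08:45, 09:00-11:30, 14:30-16:15.
Ana ∩ Mateo ∩ Ulla: 14:30-15:30.
The longest is 14:30-15:30 at 60 minutes.

60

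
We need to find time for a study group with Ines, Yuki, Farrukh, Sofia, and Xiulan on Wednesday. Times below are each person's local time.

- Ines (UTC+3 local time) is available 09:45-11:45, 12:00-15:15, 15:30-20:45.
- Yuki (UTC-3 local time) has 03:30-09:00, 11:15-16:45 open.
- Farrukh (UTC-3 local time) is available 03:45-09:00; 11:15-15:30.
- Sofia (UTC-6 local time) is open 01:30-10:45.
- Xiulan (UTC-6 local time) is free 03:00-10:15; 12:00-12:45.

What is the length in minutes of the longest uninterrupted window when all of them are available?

Ines in UTC: 06:45-08:45, 09:00-12:15, 12:30-17:45 (subtract 3h to convert from UTC+3).
Yuki in UTC: 06:30-12:00, 14:15-19:45 (add 3h to convert from UTC-3).
Farrukh in UTC: 06:45-12:00, 14:15-18:30 (add 3h to convert from UTC-3).
Sofia in UTC: 07:30-16:45 (add 6h to convert from UTC-6).
Xiulan in UTC: 09:00-16:15, 18:00-18:45 (add 6h to convert from UTC-6).
Ines ∩ Yuki: 06:45-08:45, 09:00-12:00, 14:15-17:45.
Ines ∩ Yuki ∩ Farrukh: 06:45-08:45, 09:00-12:00, 14:15-17:45.
Ines ∩ Yuki ∩ Farrukh ∩ Sofia: 07:30-08:45, 09:00-12:00, 14:15-16:45.
Ines ∩ Yuki ∩ Farrukh ∩ Sofia ∩ Xiulan: 09:00-12:00, 14:15-16:15.
Those are the intersection windows.
The longest is 09:00-12:00 at 180 minutes.

180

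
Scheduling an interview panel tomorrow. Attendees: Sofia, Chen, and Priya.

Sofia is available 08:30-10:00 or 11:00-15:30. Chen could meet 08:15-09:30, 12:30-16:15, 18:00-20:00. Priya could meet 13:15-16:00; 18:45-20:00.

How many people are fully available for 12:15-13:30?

Sofia can make the full 12:15-13:30 slot — that's 1.

1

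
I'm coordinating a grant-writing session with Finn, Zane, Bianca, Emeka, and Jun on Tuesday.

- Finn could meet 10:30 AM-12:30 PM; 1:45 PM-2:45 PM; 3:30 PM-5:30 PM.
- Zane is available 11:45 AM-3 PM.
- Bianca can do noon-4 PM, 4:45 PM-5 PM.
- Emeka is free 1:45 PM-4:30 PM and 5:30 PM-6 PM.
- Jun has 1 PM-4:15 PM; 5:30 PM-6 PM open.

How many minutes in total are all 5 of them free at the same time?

60

Finn ∩ Zane: 11:45-12:30, 13:45-14:45.
Finn ∩ Zane ∩ Bianca: 12:00-12:30, 13:45-14:45.
Finn ∩ Zane ∩ Bianca ∩ Emeka: 13:45-14:45.
Finn ∩ Zane ∩ Bianca ∩ Emeka ∩ Jun: 13:45-14:45.
That's a single block of 60 minutes.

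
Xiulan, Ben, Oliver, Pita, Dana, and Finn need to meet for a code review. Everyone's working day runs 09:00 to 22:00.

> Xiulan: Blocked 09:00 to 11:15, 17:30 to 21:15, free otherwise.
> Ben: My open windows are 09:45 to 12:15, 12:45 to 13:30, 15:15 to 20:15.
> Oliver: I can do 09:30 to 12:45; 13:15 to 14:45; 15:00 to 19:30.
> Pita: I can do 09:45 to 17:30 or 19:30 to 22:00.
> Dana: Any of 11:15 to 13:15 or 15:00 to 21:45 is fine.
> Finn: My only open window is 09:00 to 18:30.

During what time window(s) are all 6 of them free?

Xiulan free: 11:15-17:30, 21:15-22:00 (invert busy blocks within the working day).
Ben free: 09:45-12:15, 12:45-13:30, 15:15-20:15.
Oliver free: 09:30-12:45, 13:15-14:45, 15:00-19:30.
Pita free: 09:45-17:30, 19:30-22:00.
Dana free: 11:15-13:15, 15:00-21:45.
Finn free: 09:00-18:30.
Xiulan ∩ Ben: 11:15-12:15, 12:45-13:30, 15:15-17:30.
Xiulan ∩ Ben ∩ Oliver: 11:15-12:15, 13:15-13:30, 15:15-17:30.
Xiulan ∩ Ben ∩ Oliver ∩ Pita: 11:15-12:15, 13:15-13:30, 15:15-17:30.
Xiulan ∩ Ben ∩ Oliver ∩ Pita ∩ Dana: 11:15-12:15, 15:15-17:30.
Xiulan ∩ Ben ∩ Oliver ∩ Pita ∩ Dana ∩ Finn: 11:15-12:15, 15:15-17:30.

11:15-12:15, 15:15-17:30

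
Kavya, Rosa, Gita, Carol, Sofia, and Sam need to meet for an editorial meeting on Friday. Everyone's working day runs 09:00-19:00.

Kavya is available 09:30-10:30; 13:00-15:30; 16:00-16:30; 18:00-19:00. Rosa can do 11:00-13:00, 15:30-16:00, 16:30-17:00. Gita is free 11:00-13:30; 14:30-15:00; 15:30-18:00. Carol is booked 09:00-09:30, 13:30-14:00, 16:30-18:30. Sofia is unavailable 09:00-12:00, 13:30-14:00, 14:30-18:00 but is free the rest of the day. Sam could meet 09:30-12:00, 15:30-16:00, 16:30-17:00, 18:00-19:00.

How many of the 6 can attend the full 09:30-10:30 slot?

3

Kavya free: 09:30-10:30, 13:00-15:30, 16:00-16:30, 18:00-19:00.
Rosa free: 11:00-13:00, 15:30-16:00, 16:30-17:00.
Gita free: 11:00-13:30, 14:30-15:00, 15:30-18:00.
Carol free: 09:30-13:30, 14:00-16:30, 18:30-19:00 (invert busy blocks within the working day).
Sofia free: 12:00-13:30, 14:00-14:30, 18:00-19:00 (invert busy blocks within the working day).
Sam free: 09:30-12:00, 15:30-16:00, 16:30-17:00, 18:00-19:00.
Kavya, Carol, and Sam can make the full 09:30-10:30 slot — that's 3.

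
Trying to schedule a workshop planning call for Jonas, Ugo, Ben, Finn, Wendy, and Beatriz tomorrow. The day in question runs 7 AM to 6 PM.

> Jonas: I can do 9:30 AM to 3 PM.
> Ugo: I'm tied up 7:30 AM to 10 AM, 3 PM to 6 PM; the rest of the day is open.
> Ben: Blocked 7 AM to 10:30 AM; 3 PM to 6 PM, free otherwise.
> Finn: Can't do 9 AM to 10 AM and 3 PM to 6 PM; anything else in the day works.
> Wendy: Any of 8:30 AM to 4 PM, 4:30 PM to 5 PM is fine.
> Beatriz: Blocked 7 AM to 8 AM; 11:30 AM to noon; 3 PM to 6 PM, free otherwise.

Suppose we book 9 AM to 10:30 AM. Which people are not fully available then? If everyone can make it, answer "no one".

Jonas free: 09:30-15:00.
Ugo free: 07:00-07:30, 10:00-15:00 (invert busy blocks within the working day).
Ben free: 10:30-15:00 (invert busy blocks within the working day).
Finn free: 07:00-09:00, 10:00-15:00 (invert busy blocks within the working day).
Wendy free: 08:30-16:00, 16:30-17:00.
Beatriz free: 08:00-11:30, 12:00-15:00 (invert busy blocks within the working day).
Jonas: not fully free for 09:00-10:30. Ugo: not fully free for 09:00-10:30. Ben: not fully free for 09:00-10:30. Finn: not fully free for 09:00-10:30. Wendy: free for 09:00-10:30. Beatriz: free for 09:00-10:30.

Ben, Finn, Jonas, Ugo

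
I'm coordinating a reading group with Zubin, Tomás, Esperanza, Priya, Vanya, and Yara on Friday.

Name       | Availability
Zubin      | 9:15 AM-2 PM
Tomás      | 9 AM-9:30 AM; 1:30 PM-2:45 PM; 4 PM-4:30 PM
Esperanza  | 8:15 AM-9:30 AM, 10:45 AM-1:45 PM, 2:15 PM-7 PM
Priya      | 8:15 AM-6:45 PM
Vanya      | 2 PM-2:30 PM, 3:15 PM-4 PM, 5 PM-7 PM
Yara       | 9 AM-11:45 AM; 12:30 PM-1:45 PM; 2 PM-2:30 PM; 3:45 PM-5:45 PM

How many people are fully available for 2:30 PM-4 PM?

Esperanza and Priya can make the full 14:30-16:00 slot — that's 2.

2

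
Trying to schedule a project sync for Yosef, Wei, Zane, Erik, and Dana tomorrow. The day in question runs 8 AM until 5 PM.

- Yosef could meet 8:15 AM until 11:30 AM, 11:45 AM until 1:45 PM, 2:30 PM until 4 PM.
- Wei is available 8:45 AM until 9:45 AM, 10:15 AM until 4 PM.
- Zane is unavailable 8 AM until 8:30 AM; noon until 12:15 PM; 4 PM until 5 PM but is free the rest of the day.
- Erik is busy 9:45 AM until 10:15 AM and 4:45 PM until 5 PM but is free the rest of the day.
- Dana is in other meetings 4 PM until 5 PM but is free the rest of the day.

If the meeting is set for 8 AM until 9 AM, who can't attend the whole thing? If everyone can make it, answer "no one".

Wei, Yosef, Zane

Yosef free: 08:15-11:30, 11:45-13:45, 14:30-16:00.
Wei free: 08:45-09:45, 10:15-16:00.
Zane free: 08:30-12:00, 12:15-16:00 (invert busy blocks within the working day).
Erik free: 08:00-09:45, 10:15-16:45 (invert busy blocks within the working day).
Dana free: 08:00-16:00 (invert busy blocks within the working day).
Yosef: not fully free for 08:00-09:00. Wei: not fully free for 08:00-09:00. Zane: not fully free for 08:00-09:00. Erik: free for 08:00-09:00. Dana: free for 08:00-09:00.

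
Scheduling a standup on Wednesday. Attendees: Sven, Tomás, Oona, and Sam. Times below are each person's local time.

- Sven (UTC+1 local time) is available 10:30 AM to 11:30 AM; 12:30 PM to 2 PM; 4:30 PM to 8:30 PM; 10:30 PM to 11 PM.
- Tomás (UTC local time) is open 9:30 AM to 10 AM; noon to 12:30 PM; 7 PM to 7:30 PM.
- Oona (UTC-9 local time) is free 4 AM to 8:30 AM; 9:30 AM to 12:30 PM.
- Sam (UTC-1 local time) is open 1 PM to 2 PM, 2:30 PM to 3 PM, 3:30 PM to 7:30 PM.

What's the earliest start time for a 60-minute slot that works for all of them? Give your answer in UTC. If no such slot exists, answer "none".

Sven in UTC: 09:30-10:30, 11:30-13:00, 15:30-19:30, 21:30-22:00 (subtract 1h to convert from UTC+1).
Tomás in UTC: 09:30-10:00, 12:00-12:30, 19:00-19:30.
Oona in UTC: 13:00-17:30, 18:30-21:30 (add 9h to convert from UTC-9).
Sam in UTC: 14:00-15:00, 15:30-16:00, 16:30-20:30 (add 1h to convert from UTC-1).
Sven ∩ Tomás: 09:30-10:00, 12:00-12:30, 19:00-19:30.
Sven ∩ Tomás ∩ Oona: 19:00-19:30.
Sven ∩ Tomás ∩ Oona ∩ Sam: 19:00-19:30.
So the common availability across everyone is 19:00-19:30.
No common window is at least 60 minutes long.

none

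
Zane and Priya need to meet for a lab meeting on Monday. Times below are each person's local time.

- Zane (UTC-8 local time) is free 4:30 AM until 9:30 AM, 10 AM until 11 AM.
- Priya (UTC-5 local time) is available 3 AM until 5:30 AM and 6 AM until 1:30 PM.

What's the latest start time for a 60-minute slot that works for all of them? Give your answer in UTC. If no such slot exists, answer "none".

16:30

Zane in UTC: 12:30-17:30, 18:00-19:00 (add 8h to convert from UTC-8).
Priya in UTC: 08:00-10:30, 11:00-18:30 (add 5h to convert from UTC-5).
Zane ∩ Priya: 12:30-17:30, 18:00-18:30.
The last common window of at least 60 minutes is 12:30-17:30; a 60-minute meeting can start as late as 16:30 and still end by 17:30.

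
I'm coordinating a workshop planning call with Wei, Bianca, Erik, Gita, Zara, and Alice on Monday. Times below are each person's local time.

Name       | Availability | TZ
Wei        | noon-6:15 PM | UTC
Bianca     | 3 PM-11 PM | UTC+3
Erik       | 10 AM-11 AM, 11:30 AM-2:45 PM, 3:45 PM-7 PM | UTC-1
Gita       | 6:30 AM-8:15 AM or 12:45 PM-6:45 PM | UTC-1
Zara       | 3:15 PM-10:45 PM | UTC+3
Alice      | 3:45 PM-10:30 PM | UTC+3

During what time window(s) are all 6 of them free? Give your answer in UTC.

Wei in UTC: 12:00-18:15.
Bianca in UTC: 12:00-20:00 (subtract 3h to convert from UTC+3).
Erik in UTC: 11:00-12:00, 12:30-15:45, 16:45-20:00 (add 1h to convert from UTC-1).
Gita in UTC: 07:30-09:15, 13:45-19:45 (add 1h to convert from UTC-1).
Zara in UTC: 12:15-19:45 (subtract 3h to convert from UTC+3).
Alice in UTC: 12:45-19:30 (subtract 3h to convert from UTC+3).
Wei ∩ Bianca: 12:00-18:15.
Wei ∩ Bianca ∩ Erik: 12:30-15:45, 16:45-18:15.
Wei ∩ Bianca ∩ Erik ∩ Gita: 13:45-15:45, 16:45-18:15.
Wei ∩ Bianca ∩ Erik ∩ Gita ∩ Zara: 13:45-15:45, 16:45-18:15.
Wei ∩ Bianca ∩ Erik ∩ Gita ∩ Zara ∩ Alice: 13:45-15:45, 16:45-18:15.

13:45-15:45, 16:45-18:15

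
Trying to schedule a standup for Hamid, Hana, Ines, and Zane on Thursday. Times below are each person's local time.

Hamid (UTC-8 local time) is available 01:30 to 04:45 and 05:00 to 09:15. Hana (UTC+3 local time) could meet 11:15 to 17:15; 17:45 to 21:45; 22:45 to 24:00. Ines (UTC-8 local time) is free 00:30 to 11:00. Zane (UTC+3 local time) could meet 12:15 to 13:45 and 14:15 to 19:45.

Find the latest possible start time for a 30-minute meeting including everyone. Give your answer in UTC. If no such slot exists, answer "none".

Hamid in UTC: 09:30-12:45, 13:00-17:15 (add 8h to convert from UTC-8).
Hana in UTC: 08:15-14:15, 14:45-18:45, 19:45-21:00 (subtract 3h to convert from UTC+3).
Ines in UTC: 08:30-19:00 (add 8h to convert from UTC-8).
Zane in UTC: 09:15-10:45, 11:15-16:45 (subtract 3h to convert from UTC+3).
Hamid ∩ Hana: 09:30-12:45, 13:00-14:15, 14:45-17:15.
Hamid ∩ Hana ∩ Ines: 09:30-12:45, 13:00-14:15, 14:45-17:15.
Hamid ∩ Hana ∩ Ines ∩ Zane: 09:30-10:45, 11:15-12:45, 13:00-14:15, 14:45-16:45.
The last common window of at least 30 minutes is 14:45-16:45; a 30-minute meeting can start as late as 16:15 and still end by 16:45.

16:15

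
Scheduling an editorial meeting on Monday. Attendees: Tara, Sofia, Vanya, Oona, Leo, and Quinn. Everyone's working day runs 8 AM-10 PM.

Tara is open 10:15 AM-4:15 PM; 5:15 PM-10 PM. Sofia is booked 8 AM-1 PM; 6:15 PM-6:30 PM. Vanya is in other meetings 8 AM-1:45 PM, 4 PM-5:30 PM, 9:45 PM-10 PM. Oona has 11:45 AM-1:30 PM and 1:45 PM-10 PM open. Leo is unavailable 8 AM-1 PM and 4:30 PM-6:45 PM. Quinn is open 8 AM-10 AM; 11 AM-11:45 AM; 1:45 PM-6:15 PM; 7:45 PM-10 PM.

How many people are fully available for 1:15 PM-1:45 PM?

3

Tara free: 10:15-16:15, 17:15-22:00.
Sofia free: 13:00-18:15, 18:30-22:00 (invert busy blocks within the working day).
Vanya free: 13:45-16:00, 17:30-21:45 (invert busy blocks within the working day).
Oona free: 11:45-13:30, 13:45-22:00.
Leo free: 13:00-16:30, 18:45-22:00 (invert busy blocks within the working day).
Quinn free: 08:00-10:00, 11:00-11:45, 13:45-18:15, 19:45-22:00.
Tara, Sofia, and Leo can make the full 13:15-13:45 slot — that's 3.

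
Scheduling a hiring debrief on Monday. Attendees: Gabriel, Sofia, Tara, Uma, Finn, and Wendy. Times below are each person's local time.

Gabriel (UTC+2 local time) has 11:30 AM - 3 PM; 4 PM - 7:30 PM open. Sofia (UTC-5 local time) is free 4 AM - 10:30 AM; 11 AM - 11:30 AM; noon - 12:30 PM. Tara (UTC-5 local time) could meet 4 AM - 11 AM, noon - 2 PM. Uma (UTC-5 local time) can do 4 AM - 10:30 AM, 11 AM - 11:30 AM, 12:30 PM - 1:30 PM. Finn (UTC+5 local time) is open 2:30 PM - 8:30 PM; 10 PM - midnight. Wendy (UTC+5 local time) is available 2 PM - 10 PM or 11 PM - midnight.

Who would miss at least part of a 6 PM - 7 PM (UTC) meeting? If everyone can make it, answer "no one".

Gabriel, Sofia, Uma

Gabriel in UTC: 09:30-13:00, 14:00-17:30 (subtract 2h to convert from UTC+2).
Sofia in UTC: 09:00-15:30, 16:00-16:30, 17:00-17:30 (add 5h to convert from UTC-5).
Tara in UTC: 09:00-16:00, 17:00-19:00 (add 5h to convert from UTC-5).
Uma in UTC: 09:00-15:30, 16:00-16:30, 17:30-18:30 (add 5h to convert from UTC-5).
Finn in UTC: 09:30-15:30, 17:00-19:00 (subtract 5h to convert from UTC+5).
Wendy in UTC: 09:00-17:00, 18:00-19:00 (subtract 5h to convert from UTC+5).
Gabriel: not fully free for 18:00-19:00. Sofia: not fully free for 18:00-19:00. Tara: free for 18:00-19:00. Uma: not fully free for 18:00-19:00. Finn: free for 18:00-19:00. Wendy: free for 18:00-19:00.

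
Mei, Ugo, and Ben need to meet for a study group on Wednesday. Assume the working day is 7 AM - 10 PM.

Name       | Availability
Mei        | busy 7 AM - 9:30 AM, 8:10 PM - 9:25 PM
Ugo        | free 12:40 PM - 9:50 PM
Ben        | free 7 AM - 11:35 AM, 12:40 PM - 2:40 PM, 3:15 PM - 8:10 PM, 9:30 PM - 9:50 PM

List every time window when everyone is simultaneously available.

12:40-14:40, 15:15-20:10, 21:30-21:50

Mei free: 09:30-20:10, 21:25-22:00 (invert busy blocks within the working day).
Ugo free: 12:40-21:50.
Ben free: 07:00-11:35, 12:40-14:40, 15:15-20:10, 21:30-21:50.
Mei ∩ Ugo: 12:40-20:10, 21:25-21:50.
Mei ∩ Ugo ∩ Ben: 12:40-14:40, 15:15-20:10, 21:30-21:50.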